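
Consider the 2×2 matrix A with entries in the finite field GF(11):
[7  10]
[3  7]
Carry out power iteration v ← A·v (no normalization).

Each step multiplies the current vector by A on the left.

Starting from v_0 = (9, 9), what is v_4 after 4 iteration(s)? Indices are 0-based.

v_4 = (4, 7)

v_0 = (9, 9).
v_1 = A·v_0 = (10, 2).
v_2 = A·v_1 = (2, 0).
v_3 = A·v_2 = (3, 6).
v_4 = A·v_3 = (4, 7).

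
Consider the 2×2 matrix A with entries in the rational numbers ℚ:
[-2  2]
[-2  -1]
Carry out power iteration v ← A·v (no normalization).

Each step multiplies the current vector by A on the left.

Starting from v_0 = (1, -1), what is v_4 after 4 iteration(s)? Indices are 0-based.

v_0 = (1, -1).
v_1 = A·v_0 = (-4, -1).
v_2 = A·v_1 = (6, 9).
v_3 = A·v_2 = (6, -21).
v_4 = A·v_3 = (-54, 9).

v_4 = (-54, 9)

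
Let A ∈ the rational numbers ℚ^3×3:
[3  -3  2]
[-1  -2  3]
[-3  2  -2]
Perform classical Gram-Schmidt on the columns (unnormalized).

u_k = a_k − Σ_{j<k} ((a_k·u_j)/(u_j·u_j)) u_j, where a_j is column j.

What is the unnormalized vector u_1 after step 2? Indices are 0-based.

Step 1: u_0 = a_0 = (3, -1, -3).
Step 2: u_1 = a_1 − (-13/19)·u_0 = (-18/19, -51/19, -1/19).

u_1 = (-18/19, -51/19, -1/19)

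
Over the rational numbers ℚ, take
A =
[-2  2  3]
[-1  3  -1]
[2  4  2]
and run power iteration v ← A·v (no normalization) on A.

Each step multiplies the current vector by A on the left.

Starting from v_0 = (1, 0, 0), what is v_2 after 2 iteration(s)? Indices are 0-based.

v_2 = (8, -3, -4)

v_0 = (1, 0, 0).
v_1 = A·v_0 = (-2, -1, 2).
v_2 = A·v_1 = (8, -3, -4).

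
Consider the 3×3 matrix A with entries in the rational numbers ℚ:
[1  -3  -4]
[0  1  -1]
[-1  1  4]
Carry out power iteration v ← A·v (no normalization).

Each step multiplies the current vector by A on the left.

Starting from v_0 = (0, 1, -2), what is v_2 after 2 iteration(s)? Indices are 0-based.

v_2 = (24, 10, -30)

v_0 = (0, 1, -2).
v_1 = A·v_0 = (5, 3, -7).
v_2 = A·v_1 = (24, 10, -30).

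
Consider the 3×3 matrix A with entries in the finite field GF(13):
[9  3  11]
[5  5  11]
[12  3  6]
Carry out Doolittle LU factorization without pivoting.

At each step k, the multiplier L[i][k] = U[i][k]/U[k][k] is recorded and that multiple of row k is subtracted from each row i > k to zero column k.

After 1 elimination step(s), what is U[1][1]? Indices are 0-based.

U[1][1] = 12

[col 0] pivot 9
  R1 -= 2*R0 → (0, 12, 2)  (L[1][0] := 2)
  R2 -= 10*R0 → (0, 12, 0)  (L[2][0] := 10)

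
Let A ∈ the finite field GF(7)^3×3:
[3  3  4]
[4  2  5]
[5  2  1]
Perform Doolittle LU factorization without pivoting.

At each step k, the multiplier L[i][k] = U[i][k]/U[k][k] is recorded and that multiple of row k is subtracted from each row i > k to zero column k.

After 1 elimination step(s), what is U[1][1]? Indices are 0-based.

U[1][1] = 5

k=0: U[0][0]=3
  eliminate (1,0): mult=6, new row 1: (0, 5, 2); set L[1][0]=6
  eliminate (2,0): mult=4, new row 2: (0, 4, 6); set L[2][0]=4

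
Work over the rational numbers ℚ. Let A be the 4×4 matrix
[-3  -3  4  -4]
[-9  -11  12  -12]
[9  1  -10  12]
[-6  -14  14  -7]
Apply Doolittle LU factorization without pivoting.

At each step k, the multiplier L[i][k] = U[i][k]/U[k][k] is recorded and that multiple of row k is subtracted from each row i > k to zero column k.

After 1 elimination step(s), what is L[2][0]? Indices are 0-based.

k=0: U[0][0]=-3
  eliminate (1,0): mult=3, new row 1: (0, -2, 0, 0); set L[1][0]=3
  eliminate (2,0): mult=-3, new row 2: (0, -8, 2, 0); set L[2][0]=-3
  eliminate (3,0): mult=2, new row 3: (0, -8, 6, 1); set L[3][0]=2

L[2][0] = -3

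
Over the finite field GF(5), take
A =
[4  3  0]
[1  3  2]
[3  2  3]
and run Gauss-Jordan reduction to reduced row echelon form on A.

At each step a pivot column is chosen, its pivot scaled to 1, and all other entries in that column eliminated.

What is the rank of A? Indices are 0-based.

rank = 3

pivot(0,0)=4: scale R0 → (1, 2, 0)
  clear (1,0): R1 −= (1)R0 → (0, 1, 2)
  clear (2,0): R2 −= (3)R0 → (0, 1, 3)
pivot(1,1)=1: scale R1 → (0, 1, 2)
  clear (0,1): R0 −= (2)R1 → (1, 0, 1)
  clear (2,1): R2 −= (1)R1 → (0, 0, 1)
pivot(2,2)=1: scale R2 → (0, 0, 1)
  clear (0,2): R0 −= (1)R2 → (1, 0, 0)
  clear (1,2): R1 −= (2)R2 → (0, 1, 0)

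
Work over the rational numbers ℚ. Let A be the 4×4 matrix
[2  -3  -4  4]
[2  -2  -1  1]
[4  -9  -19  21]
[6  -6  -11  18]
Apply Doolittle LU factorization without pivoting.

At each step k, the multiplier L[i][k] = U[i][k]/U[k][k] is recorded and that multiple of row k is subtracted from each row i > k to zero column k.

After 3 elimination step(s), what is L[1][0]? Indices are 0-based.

Step 1: pivot at (0,0) is 2.
  row1 ← row1 − (1)·row0  ⇒  L[1][0]=1, U row1=(0, 1, 3, -3)
  row2 ← row2 − (2)·row0  ⇒  L[2][0]=2, U row2=(0, -3, -11, 13)
  row3 ← row3 − (3)·row0  ⇒  L[3][0]=3, U row3=(0, 3, 1, 6)
Step 2: pivot at (1,1) is 1.
  row2 ← row2 − (-3)·row1  ⇒  L[2][1]=-3, U row2=(0, 0, -2, 4)
  row3 ← row3 − (3)·row1  ⇒  L[3][1]=3, U row3=(0, 0, -8, 15)
Step 3: pivot at (2,2) is -2.
  row3 ← row3 − (4)·row2  ⇒  L[3][2]=4, U row3=(0, 0, 0, -1)

L[1][0] = 1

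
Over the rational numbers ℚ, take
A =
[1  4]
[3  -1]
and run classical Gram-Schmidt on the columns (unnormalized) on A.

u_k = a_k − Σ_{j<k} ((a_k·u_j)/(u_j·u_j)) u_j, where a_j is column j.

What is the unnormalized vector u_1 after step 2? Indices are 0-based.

u_1 = (39/10, -13/10)

Step 1: u_0 = a_0 = (1, 3).
Step 2: u_1 = a_1 − (1/10)·u_0 = (39/10, -13/10).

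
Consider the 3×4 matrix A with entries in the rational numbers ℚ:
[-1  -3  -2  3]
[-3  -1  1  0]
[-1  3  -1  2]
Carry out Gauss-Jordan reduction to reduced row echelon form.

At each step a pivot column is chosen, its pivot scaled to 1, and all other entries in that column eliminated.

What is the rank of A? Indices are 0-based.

step 1: normalize row 0 (÷-1) = (1, 3, 2, -3)
  row 1: subtract -3×row0 = (0, 8, 7, -9)
  row 2: subtract -1×row0 = (0, 6, 1, -1)
step 2: normalize row 1 (÷8) = (0, 1, 7/8, -9/8)
  row 0: subtract 3×row1 = (1, 0, -5/8, 3/8)
  row 2: subtract 6×row1 = (0, 0, -17/4, 23/4)
step 3: normalize row 2 (÷-17/4) = (0, 0, 1, -23/17)
  row 0: subtract -5/8×row2 = (1, 0, 0, -8/17)
  row 1: subtract 7/8×row2 = (0, 1, 0, 1/17)

rank = 3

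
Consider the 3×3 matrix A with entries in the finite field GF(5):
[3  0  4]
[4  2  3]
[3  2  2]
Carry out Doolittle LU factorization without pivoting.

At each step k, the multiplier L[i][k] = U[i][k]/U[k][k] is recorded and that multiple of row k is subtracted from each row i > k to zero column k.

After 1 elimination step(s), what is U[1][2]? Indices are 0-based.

k=0: U[0][0]=3
  eliminate (1,0): mult=3, new row 1: (0, 2, 1); set L[1][0]=3
  eliminate (2,0): mult=1, new row 2: (0, 2, 3); set L[2][0]=1

U[1][2] = 1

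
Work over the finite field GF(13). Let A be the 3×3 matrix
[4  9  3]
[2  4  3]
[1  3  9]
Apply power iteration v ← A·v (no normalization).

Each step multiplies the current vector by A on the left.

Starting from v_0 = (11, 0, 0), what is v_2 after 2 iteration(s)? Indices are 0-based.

v_2 = (4, 1, 1)

v_0 = (11, 0, 0).
v_1 = A·v_0 = (5, 9, 11).
v_2 = A·v_1 = (4, 1, 1).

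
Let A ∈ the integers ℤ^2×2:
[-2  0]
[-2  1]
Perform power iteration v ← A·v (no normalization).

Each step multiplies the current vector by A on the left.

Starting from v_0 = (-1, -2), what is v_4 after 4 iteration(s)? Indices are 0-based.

v_4 = (-16, -12)

v_0 = (-1, -2).
v_1 = A·v_0 = (2, 0).
v_2 = A·v_1 = (-4, -4).
v_3 = A·v_2 = (8, 4).
v_4 = A·v_3 = (-16, -12).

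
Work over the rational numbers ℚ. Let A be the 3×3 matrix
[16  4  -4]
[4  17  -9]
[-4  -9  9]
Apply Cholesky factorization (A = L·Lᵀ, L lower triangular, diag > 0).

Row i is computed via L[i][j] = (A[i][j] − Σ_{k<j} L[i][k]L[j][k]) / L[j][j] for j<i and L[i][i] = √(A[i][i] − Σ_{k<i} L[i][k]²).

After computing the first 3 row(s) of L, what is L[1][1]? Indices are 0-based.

L[1][1] = 4

Step 1: L[0][0] = √(16) = 4.
  L[1][0] = (4) / L[0][0] = 1.
Step 2: L[1][1] = √(16) = 4.
  L[2][0] = (-4) / L[0][0] = -1.
  L[2][1] = (-8) / L[1][1] = -2.
Step 3: L[2][2] = √(4) = 2.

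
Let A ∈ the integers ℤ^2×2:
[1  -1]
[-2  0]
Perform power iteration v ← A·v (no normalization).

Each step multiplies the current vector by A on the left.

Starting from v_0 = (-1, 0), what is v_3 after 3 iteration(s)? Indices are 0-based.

v_3 = (-5, 6)

v_0 = (-1, 0).
v_1 = A·v_0 = (-1, 2).
v_2 = A·v_1 = (-3, 2).
v_3 = A·v_2 = (-5, 6).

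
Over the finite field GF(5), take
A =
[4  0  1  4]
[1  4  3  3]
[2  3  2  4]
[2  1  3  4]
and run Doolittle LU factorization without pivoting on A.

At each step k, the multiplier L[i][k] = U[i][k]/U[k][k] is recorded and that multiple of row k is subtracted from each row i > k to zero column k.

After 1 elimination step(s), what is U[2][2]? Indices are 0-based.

[col 0] pivot 4
  R1 -= 4*R0 → (0, 4, 4, 2)  (L[1][0] := 4)
  R2 -= 3*R0 → (0, 3, 4, 2)  (L[2][0] := 3)
  R3 -= 3*R0 → (0, 1, 0, 2)  (L[3][0] := 3)

U[2][2] = 4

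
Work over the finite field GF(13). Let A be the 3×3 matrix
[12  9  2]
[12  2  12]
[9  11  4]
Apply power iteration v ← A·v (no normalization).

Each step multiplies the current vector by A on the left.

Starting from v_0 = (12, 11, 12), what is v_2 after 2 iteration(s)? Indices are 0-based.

v_2 = (9, 11, 5)

v_0 = (12, 11, 12).
v_1 = A·v_0 = (7, 11, 4).
v_2 = A·v_1 = (9, 11, 5).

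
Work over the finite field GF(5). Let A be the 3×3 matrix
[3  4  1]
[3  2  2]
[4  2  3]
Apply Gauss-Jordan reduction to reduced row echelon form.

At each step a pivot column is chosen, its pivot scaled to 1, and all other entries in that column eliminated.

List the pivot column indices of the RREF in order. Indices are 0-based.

pivot columns: 0, 1

pivot(0,0)=3: scale R0 → (1, 3, 2)
  clear (1,0): R1 −= (3)R0 → (0, 3, 1)
  clear (2,0): R2 −= (4)R0 → (0, 0, 0)
pivot(1,1)=3: scale R1 → (0, 1, 2)
  clear (0,1): R0 −= (3)R1 → (1, 0, 1)
col 2: no nonzero at/below row 2; advance.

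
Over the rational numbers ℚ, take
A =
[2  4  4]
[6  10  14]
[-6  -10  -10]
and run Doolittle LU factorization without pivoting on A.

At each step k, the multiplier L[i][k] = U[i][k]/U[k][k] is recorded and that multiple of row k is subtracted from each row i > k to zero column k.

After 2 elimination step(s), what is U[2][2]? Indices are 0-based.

U[2][2] = 4

Step 1: pivot at (0,0) is 2.
  row1 ← row1 − (3)·row0  ⇒  L[1][0]=3, U row1=(0, -2, 2)
  row2 ← row2 − (-3)·row0  ⇒  L[2][0]=-3, U row2=(0, 2, 2)
Step 2: pivot at (1,1) is -2.
  row2 ← row2 − (-1)·row1  ⇒  L[2][1]=-1, U row2=(0, 0, 4)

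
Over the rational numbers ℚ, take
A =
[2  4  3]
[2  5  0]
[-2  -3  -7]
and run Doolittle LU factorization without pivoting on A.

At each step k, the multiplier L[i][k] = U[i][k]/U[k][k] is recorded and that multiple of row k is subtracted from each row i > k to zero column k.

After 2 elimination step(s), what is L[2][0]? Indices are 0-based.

Step 1: pivot at (0,0) is 2.
  row1 ← row1 − (1)·row0  ⇒  L[1][0]=1, U row1=(0, 1, -3)
  row2 ← row2 − (-1)·row0  ⇒  L[2][0]=-1, U row2=(0, 1, -4)
Step 2: pivot at (1,1) is 1.
  row2 ← row2 − (1)·row1  ⇒  L[2][1]=1, U row2=(0, 0, -1)

L[2][0] = -1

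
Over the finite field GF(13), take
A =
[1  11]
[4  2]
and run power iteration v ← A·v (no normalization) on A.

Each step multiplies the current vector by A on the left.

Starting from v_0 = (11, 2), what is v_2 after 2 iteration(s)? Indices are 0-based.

v_2 = (2, 7)

v_0 = (11, 2).
v_1 = A·v_0 = (7, 9).
v_2 = A·v_1 = (2, 7).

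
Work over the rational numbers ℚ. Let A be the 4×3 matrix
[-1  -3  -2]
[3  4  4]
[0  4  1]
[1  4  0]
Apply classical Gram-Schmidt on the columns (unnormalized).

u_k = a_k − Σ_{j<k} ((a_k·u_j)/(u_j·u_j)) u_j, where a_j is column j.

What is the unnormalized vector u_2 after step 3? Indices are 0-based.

u_2 = (-12/19, 36/133, 93/133, -192/133)

Step 1: u_0 = a_0 = (-1, 3, 0, 1).
Step 2: u_1 = a_1 − (19/11)·u_0 = (-14/11, -13/11, 4, 25/11).
Step 3: u_2 = a_2 − (14/11)·u_0 − (10/133)·u_1 = (-12/19, 36/133, 93/133, -192/133).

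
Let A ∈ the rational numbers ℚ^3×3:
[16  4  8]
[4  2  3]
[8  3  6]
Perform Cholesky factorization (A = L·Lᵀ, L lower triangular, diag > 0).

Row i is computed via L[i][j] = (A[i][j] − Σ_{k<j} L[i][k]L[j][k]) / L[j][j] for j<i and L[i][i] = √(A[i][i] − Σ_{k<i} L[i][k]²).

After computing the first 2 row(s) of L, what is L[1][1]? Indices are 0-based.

L[1][1] = 1

Step 1: L[0][0] = √(16) = 4.
  L[1][0] = (4) / L[0][0] = 1.
Step 2: L[1][1] = √(1) = 1.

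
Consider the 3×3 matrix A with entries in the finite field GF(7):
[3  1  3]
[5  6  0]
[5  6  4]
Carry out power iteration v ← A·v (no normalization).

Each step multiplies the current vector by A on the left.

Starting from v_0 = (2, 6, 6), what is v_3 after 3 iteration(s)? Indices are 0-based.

v_0 = (2, 6, 6).
v_1 = A·v_0 = (2, 4, 0).
v_2 = A·v_1 = (3, 6, 6).
v_3 = A·v_2 = (5, 2, 5).

v_3 = (5, 2, 5)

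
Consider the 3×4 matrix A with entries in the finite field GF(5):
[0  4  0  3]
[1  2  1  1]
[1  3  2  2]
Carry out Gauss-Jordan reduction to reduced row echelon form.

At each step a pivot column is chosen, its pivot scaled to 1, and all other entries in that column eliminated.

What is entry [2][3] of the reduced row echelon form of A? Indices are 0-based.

M[2][3] = 4

pivot(0,0): swap R0↔R1
pivot(0,0)=1: scale R0 → (1, 2, 1, 1)
  clear (2,0): R2 −= (1)R0 → (0, 1, 1, 1)
pivot(1,1)=4: scale R1 → (0, 1, 0, 2)
  clear (0,1): R0 −= (2)R1 → (1, 0, 1, 2)
  clear (2,1): R2 −= (1)R1 → (0, 0, 1, 4)
pivot(2,2)=1: scale R2 → (0, 0, 1, 4)
  clear (0,2): R0 −= (1)R2 → (1, 0, 0, 3)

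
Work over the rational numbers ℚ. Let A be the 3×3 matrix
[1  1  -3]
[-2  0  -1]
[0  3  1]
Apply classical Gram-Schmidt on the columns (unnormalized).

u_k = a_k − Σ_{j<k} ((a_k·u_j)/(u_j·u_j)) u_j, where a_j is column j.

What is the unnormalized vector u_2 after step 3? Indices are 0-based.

Step 1: u_0 = a_0 = (1, -2, 0).
Step 2: u_1 = a_1 − (1/5)·u_0 = (4/5, 2/5, 3).
Step 3: u_2 = a_2 − (-1/5)·u_0 − (1/49)·u_1 = (-138/49, -69/49, 46/49).

u_2 = (-138/49, -69/49, 46/49)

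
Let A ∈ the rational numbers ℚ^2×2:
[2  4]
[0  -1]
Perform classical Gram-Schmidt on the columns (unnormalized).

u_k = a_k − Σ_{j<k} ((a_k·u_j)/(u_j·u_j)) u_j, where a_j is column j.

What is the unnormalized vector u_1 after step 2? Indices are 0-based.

Step 1: u_0 = a_0 = (2, 0).
Step 2: u_1 = a_1 − (2)·u_0 = (0, -1).

u_1 = (0, -1)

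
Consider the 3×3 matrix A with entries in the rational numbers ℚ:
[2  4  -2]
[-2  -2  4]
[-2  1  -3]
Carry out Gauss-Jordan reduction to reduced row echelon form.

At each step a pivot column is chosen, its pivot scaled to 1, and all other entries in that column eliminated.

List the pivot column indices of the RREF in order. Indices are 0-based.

pivot columns: 0, 1, 2

[1] R0 /= 2  ⇒  (1, 2, -1)
     R1 -= -2·R0  ⇒  (0, 2, 2)
     R2 -= -2·R0  ⇒  (0, 5, -5)
[2] R1 /= 2  ⇒  (0, 1, 1)
     R0 -= 2·R1  ⇒  (1, 0, -3)
     R2 -= 5·R1  ⇒  (0, 0, -10)
[3] R2 /= -10  ⇒  (0, 0, 1)
     R0 -= -3·R2  ⇒  (1, 0, 0)
     R1 -= 1·R2  ⇒  (0, 1, 0)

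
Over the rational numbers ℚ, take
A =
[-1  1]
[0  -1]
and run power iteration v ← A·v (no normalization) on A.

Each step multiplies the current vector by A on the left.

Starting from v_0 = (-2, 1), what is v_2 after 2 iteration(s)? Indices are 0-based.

v_2 = (-4, 1)

v_0 = (-2, 1).
v_1 = A·v_0 = (3, -1).
v_2 = A·v_1 = (-4, 1).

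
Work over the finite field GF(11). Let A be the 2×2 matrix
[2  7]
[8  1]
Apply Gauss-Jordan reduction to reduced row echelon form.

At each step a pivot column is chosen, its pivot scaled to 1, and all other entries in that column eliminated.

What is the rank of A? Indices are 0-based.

step 1: normalize row 0 (÷2) = (1, 9)
  row 1: subtract 8×row0 = (0, 6)
step 2: normalize row 1 (÷6) = (0, 1)
  row 0: subtract 9×row1 = (1, 0)

rank = 2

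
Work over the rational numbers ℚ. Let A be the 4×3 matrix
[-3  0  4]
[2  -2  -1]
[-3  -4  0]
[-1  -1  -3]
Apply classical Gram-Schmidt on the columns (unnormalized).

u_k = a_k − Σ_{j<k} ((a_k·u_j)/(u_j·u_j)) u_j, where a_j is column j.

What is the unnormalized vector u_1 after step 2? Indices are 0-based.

u_1 = (27/23, -64/23, -65/23, -14/23)

Step 1: u_0 = a_0 = (-3, 2, -3, -1).
Step 2: u_1 = a_1 − (9/23)·u_0 = (27/23, -64/23, -65/23, -14/23).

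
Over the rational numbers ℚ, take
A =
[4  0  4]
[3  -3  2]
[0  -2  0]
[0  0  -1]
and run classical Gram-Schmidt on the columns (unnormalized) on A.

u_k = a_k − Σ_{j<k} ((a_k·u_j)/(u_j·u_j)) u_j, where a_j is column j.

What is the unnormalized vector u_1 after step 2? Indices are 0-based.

Step 1: u_0 = a_0 = (4, 3, 0, 0).
Step 2: u_1 = a_1 − (-9/25)·u_0 = (36/25, -48/25, -2, 0).

u_1 = (36/25, -48/25, -2, 0)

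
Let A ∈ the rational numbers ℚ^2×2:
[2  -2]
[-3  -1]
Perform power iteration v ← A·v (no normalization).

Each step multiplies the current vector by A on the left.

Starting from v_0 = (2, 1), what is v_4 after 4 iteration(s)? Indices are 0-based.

v_0 = (2, 1).
v_1 = A·v_0 = (2, -7).
v_2 = A·v_1 = (18, 1).
v_3 = A·v_2 = (34, -55).
v_4 = A·v_3 = (178, -47).

v_4 = (178, -47)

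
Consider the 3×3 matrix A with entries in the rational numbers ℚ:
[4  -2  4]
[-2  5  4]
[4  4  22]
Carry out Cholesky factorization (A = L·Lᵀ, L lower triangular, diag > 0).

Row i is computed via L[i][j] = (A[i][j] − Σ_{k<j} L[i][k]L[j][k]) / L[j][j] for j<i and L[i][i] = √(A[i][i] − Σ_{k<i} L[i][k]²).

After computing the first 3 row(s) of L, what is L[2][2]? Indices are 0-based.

Step 1: L[0][0] = √(4) = 2.
  L[1][0] = (-2) / L[0][0] = -1.
Step 2: L[1][1] = √(4) = 2.
  L[2][0] = (4) / L[0][0] = 2.
  L[2][1] = (6) / L[1][1] = 3.
Step 3: L[2][2] = √(9) = 3.

L[2][2] = 3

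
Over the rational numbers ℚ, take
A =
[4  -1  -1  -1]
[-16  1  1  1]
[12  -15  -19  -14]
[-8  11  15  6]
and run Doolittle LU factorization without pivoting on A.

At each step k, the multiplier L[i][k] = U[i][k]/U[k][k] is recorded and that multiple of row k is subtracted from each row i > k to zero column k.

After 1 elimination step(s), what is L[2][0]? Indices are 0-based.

L[2][0] = 3

k=0: U[0][0]=4
  eliminate (1,0): mult=-4, new row 1: (0, -3, -3, -3); set L[1][0]=-4
  eliminate (2,0): mult=3, new row 2: (0, -12, -16, -11); set L[2][0]=3
  eliminate (3,0): mult=-2, new row 3: (0, 9, 13, 4); set L[3][0]=-2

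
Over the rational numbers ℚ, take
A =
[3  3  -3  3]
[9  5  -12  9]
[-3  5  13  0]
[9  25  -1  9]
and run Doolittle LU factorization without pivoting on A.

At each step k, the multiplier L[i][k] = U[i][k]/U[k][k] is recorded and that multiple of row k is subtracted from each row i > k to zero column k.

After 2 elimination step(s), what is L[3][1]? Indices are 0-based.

[col 0] pivot 3
  R1 -= 3*R0 → (0, -4, -3, 0)  (L[1][0] := 3)
  R2 -= -1*R0 → (0, 8, 10, 3)  (L[2][0] := -1)
  R3 -= 3*R0 → (0, 16, 8, 0)  (L[3][0] := 3)
[col 1] pivot -4
  R2 -= -2*R1 → (0, 0, 4, 3)  (L[2][1] := -2)
  R3 -= -4*R1 → (0, 0, -4, 0)  (L[3][1] := -4)

L[3][1] = -4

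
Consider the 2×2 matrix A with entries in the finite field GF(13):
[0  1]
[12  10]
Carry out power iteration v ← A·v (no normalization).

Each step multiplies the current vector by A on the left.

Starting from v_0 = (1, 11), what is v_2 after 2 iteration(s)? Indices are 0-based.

v_0 = (1, 11).
v_1 = A·v_0 = (11, 5).
v_2 = A·v_1 = (5, 0).

v_2 = (5, 0)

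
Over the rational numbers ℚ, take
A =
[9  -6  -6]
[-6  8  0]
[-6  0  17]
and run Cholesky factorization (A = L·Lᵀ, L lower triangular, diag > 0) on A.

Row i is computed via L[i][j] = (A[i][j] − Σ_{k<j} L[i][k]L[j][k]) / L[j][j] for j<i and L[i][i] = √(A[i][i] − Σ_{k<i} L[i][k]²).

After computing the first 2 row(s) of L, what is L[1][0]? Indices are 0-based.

Step 1: L[0][0] = √(9) = 3.
  L[1][0] = (-6) / L[0][0] = -2.
Step 2: L[1][1] = √(4) = 2.

L[1][0] = -2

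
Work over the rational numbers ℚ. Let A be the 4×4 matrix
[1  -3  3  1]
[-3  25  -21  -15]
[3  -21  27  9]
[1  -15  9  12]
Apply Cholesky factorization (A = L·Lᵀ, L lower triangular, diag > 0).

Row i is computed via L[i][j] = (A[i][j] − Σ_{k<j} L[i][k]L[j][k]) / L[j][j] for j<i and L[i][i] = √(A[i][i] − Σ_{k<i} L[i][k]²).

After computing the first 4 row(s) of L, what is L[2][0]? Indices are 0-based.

L[2][0] = 3

Step 1: L[0][0] = √(1) = 1.
  L[1][0] = (-3) / L[0][0] = -3.
Step 2: L[1][1] = √(16) = 4.
  L[2][0] = (3) / L[0][0] = 3.
  L[2][1] = (-12) / L[1][1] = -3.
Step 3: L[2][2] = √(9) = 3.
  L[3][0] = (1) / L[0][0] = 1.
  L[3][1] = (-12) / L[1][1] = -3.
  L[3][2] = (-3) / L[2][2] = -1.
Step 4: L[3][3] = √(1) = 1.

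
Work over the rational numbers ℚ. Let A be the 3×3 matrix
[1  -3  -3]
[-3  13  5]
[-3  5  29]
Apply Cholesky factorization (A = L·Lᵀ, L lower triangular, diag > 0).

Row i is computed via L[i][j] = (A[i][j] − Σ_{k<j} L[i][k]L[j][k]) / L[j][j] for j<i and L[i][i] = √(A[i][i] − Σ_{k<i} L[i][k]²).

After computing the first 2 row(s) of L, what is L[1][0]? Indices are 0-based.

L[1][0] = -3

Step 1: L[0][0] = √(1) = 1.
  L[1][0] = (-3) / L[0][0] = -3.
Step 2: L[1][1] = √(4) = 2.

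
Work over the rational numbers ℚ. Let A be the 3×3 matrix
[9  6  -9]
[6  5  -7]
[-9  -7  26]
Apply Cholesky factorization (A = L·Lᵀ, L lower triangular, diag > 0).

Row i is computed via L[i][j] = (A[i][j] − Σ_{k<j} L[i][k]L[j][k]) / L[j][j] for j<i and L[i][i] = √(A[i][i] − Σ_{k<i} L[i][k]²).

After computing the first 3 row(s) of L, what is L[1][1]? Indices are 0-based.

Step 1: L[0][0] = √(9) = 3.
  L[1][0] = (6) / L[0][0] = 2.
Step 2: L[1][1] = √(1) = 1.
  L[2][0] = (-9) / L[0][0] = -3.
  L[2][1] = (-1) / L[1][1] = -1.
Step 3: L[2][2] = √(16) = 4.

L[1][1] = 1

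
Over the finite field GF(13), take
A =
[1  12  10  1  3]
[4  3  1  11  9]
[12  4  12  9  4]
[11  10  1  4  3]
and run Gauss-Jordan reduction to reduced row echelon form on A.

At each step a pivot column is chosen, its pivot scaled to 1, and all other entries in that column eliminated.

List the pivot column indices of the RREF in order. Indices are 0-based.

pivot columns: 0, 1, 2, 3

step 1: normalize row 0 (÷1) = (1, 12, 10, 1, 3)
  row 1: subtract 4×row0 = (0, 7, 0, 7, 10)
  row 2: subtract 12×row0 = (0, 3, 9, 10, 7)
  row 3: subtract 11×row0 = (0, 8, 8, 6, 9)
step 2: normalize row 1 (÷7) = (0, 1, 0, 1, 7)
  row 0: subtract 12×row1 = (1, 0, 10, 2, 10)
  row 2: subtract 3×row1 = (0, 0, 9, 7, 12)
  row 3: subtract 8×row1 = (0, 0, 8, 11, 5)
step 3: normalize row 2 (÷9) = (0, 0, 1, 8, 10)
  row 0: subtract 10×row2 = (1, 0, 0, 0, 1)
  row 3: subtract 8×row2 = (0, 0, 0, 12, 3)
step 4: normalize row 3 (÷12) = (0, 0, 0, 1, 10)
  row 1: subtract 1×row3 = (0, 1, 0, 0, 10)
  row 2: subtract 8×row3 = (0, 0, 1, 0, 8)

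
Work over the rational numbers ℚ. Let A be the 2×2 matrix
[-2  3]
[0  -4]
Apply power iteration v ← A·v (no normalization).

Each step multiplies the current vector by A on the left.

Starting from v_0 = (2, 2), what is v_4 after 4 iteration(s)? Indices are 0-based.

v_4 = (-688, 512)

v_0 = (2, 2).
v_1 = A·v_0 = (2, -8).
v_2 = A·v_1 = (-28, 32).
v_3 = A·v_2 = (152, -128).
v_4 = A·v_3 = (-688, 512).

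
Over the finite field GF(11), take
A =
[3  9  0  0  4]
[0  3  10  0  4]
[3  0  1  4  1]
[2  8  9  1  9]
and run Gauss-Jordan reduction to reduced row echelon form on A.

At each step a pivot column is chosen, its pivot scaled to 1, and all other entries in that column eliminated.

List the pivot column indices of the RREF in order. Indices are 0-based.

pivot columns: 0, 1, 2, 3

[1] R0 /= 3  ⇒  (1, 3, 0, 0, 5)
     R2 -= 3·R0  ⇒  (0, 2, 1, 4, 8)
     R3 -= 2·R0  ⇒  (0, 2, 9, 1, 10)
[2] R1 /= 3  ⇒  (0, 1, 7, 0, 5)
     R0 -= 3·R1  ⇒  (1, 0, 1, 0, 1)
     R2 -= 2·R1  ⇒  (0, 0, 9, 4, 9)
     R3 -= 2·R1  ⇒  (0, 0, 6, 1, 0)
[3] R2 /= 9  ⇒  (0, 0, 1, 9, 1)
     R0 -= 1·R2  ⇒  (1, 0, 0, 2, 0)
     R1 -= 7·R2  ⇒  (0, 1, 0, 3, 9)
     R3 -= 6·R2  ⇒  (0, 0, 0, 2, 5)
[4] R3 /= 2  ⇒  (0, 0, 0, 1, 8)
     R0 -= 2·R3  ⇒  (1, 0, 0, 0, 6)
     R1 -= 3·R3  ⇒  (0, 1, 0, 0, 7)
     R2 -= 9·R3  ⇒  (0, 0, 1, 0, 6)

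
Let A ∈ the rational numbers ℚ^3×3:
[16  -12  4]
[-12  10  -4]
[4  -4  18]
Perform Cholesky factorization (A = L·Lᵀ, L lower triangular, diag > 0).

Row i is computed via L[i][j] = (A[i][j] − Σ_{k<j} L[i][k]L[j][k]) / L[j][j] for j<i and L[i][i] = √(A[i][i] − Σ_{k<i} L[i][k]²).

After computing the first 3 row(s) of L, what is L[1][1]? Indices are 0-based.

L[1][1] = 1

Step 1: L[0][0] = √(16) = 4.
  L[1][0] = (-12) / L[0][0] = -3.
Step 2: L[1][1] = √(1) = 1.
  L[2][0] = (4) / L[0][0] = 1.
  L[2][1] = (-1) / L[1][1] = -1.
Step 3: L[2][2] = √(16) = 4.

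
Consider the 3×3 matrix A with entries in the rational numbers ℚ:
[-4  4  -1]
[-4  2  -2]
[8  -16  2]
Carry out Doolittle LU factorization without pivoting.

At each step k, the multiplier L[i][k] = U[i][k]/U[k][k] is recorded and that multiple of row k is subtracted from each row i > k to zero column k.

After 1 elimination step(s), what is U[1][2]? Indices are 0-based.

Step 1: pivot at (0,0) is -4.
  row1 ← row1 − (1)·row0  ⇒  L[1][0]=1, U row1=(0, -2, -1)
  row2 ← row2 − (-2)·row0  ⇒  L[2][0]=-2, U row2=(0, -8, 0)

U[1][2] = -1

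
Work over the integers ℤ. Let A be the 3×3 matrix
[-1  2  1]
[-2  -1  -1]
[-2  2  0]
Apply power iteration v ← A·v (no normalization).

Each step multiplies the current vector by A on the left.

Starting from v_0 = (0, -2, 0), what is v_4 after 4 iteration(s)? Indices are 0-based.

v_4 = (-76, -38, -116)

v_0 = (0, -2, 0).
v_1 = A·v_0 = (-4, 2, -4).
v_2 = A·v_1 = (4, 10, 12).
v_3 = A·v_2 = (28, -30, 12).
v_4 = A·v_3 = (-76, -38, -116).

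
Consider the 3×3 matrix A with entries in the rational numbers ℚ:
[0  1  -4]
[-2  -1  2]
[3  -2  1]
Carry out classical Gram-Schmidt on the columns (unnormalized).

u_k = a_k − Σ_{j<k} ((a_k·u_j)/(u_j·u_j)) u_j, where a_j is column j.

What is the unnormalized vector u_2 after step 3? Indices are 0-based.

Step 1: u_0 = a_0 = (0, -2, 3).
Step 2: u_1 = a_1 − (-4/13)·u_0 = (1, -21/13, -14/13).
Step 3: u_2 = a_2 − (-1/13)·u_0 − (-54/31)·u_1 = (-70/31, -30/31, -20/31).

u_2 = (-70/31, -30/31, -20/31)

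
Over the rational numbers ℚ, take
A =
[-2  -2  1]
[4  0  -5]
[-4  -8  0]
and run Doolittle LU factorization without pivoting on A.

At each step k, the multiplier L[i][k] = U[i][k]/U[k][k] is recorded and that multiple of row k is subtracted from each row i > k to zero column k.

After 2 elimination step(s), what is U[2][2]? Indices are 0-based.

U[2][2] = 1

k=0: U[0][0]=-2
  eliminate (1,0): mult=-2, new row 1: (0, -4, -3); set L[1][0]=-2
  eliminate (2,0): mult=2, new row 2: (0, -4, -2); set L[2][0]=2
k=1: U[1][1]=-4
  eliminate (2,1): mult=1, new row 2: (0, 0, 1); set L[2][1]=1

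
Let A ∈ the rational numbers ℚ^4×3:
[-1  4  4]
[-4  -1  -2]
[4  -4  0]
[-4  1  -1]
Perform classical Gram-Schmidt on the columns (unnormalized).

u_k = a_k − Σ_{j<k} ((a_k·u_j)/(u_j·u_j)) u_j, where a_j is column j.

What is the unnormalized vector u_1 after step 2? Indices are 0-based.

u_1 = (176/49, -129/49, -116/49, -31/49)

Step 1: u_0 = a_0 = (-1, -4, 4, -4).
Step 2: u_1 = a_1 − (-20/49)·u_0 = (176/49, -129/49, -116/49, -31/49).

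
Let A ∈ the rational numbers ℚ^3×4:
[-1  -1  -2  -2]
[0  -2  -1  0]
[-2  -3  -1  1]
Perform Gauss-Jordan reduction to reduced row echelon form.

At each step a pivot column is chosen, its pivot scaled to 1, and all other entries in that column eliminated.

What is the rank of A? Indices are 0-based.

rank = 3

step 1: normalize row 0 (÷-1) = (1, 1, 2, 2)
  row 2: subtract -2×row0 = (0, -1, 3, 5)
step 2: normalize row 1 (÷-2) = (0, 1, 1/2, 0)
  row 0: subtract 1×row1 = (1, 0, 3/2, 2)
  row 2: subtract -1×row1 = (0, 0, 7/2, 5)
step 3: normalize row 2 (÷7/2) = (0, 0, 1, 10/7)
  row 0: subtract 3/2×row2 = (1, 0, 0, -1/7)
  row 1: subtract 1/2×row2 = (0, 1, 0, -5/7)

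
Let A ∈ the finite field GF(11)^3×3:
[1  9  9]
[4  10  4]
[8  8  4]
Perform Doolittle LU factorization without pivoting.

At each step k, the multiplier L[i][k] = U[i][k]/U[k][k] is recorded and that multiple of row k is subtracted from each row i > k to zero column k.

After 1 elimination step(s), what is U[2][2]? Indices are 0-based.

U[2][2] = 9

k=0: U[0][0]=1
  eliminate (1,0): mult=4, new row 1: (0, 7, 1); set L[1][0]=4
  eliminate (2,0): mult=8, new row 2: (0, 2, 9); set L[2][0]=8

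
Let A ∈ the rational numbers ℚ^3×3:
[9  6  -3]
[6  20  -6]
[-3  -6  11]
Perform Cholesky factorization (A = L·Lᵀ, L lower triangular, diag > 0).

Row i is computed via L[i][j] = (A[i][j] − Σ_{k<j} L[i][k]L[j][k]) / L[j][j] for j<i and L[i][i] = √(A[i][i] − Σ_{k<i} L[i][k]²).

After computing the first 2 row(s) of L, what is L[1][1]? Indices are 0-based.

L[1][1] = 4

Step 1: L[0][0] = √(9) = 3.
  L[1][0] = (6) / L[0][0] = 2.
Step 2: L[1][1] = √(16) = 4.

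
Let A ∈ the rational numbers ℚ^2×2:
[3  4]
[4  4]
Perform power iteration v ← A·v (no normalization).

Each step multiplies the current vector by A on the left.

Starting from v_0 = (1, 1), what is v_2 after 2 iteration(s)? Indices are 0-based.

v_2 = (53, 60)

v_0 = (1, 1).
v_1 = A·v_0 = (7, 8).
v_2 = A·v_1 = (53, 60).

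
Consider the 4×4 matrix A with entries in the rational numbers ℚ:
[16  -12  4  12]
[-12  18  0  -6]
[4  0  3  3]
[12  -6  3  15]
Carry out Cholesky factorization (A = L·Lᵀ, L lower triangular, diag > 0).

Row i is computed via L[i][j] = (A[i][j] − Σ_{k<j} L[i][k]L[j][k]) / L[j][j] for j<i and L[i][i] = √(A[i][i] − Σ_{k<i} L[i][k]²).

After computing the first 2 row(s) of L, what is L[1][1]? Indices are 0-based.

L[1][1] = 3

Step 1: L[0][0] = √(16) = 4.
  L[1][0] = (-12) / L[0][0] = -3.
Step 2: L[1][1] = √(9) = 3.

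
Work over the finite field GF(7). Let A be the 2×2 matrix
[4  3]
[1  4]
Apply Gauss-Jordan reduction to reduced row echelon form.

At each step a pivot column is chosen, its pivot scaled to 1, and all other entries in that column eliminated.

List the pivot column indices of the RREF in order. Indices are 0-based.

pivot(0,0)=4: scale R0 → (1, 6)
  clear (1,0): R1 −= (1)R0 → (0, 5)
pivot(1,1)=5: scale R1 → (0, 1)
  clear (0,1): R0 −= (6)R1 → (1, 0)

pivot columns: 0, 1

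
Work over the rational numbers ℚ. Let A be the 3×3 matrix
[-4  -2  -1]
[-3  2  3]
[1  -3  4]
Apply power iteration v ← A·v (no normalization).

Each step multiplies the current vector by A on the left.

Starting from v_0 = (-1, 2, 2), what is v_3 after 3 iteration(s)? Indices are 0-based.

v_3 = (43, 16, -272)

v_0 = (-1, 2, 2).
v_1 = A·v_0 = (-2, 13, 1).
v_2 = A·v_1 = (-19, 35, -37).
v_3 = A·v_2 = (43, 16, -272).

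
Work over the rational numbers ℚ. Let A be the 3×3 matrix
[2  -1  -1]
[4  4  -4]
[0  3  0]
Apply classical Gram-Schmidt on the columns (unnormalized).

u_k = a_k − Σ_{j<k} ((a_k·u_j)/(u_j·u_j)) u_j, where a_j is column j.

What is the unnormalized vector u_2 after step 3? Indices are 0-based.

u_2 = (4/9, -2/9, 4/9)

Step 1: u_0 = a_0 = (2, 4, 0).
Step 2: u_1 = a_1 − (7/10)·u_0 = (-12/5, 6/5, 3).
Step 3: u_2 = a_2 − (-9/10)·u_0 − (-4/27)·u_1 = (4/9, -2/9, 4/9).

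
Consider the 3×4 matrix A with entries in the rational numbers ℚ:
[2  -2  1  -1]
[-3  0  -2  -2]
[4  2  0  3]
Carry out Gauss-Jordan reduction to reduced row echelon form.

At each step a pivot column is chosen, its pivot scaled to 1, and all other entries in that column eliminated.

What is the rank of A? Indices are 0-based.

pivot(0,0)=2: scale R0 → (1, -1, 1/2, -1/2)
  clear (1,0): R1 −= (-3)R0 → (0, -3, -1/2, -7/2)
  clear (2,0): R2 −= (4)R0 → (0, 6, -2, 5)
pivot(1,1)=-3: scale R1 → (0, 1, 1/6, 7/6)
  clear (0,1): R0 −= (-1)R1 → (1, 0, 2/3, 2/3)
  clear (2,1): R2 −= (6)R1 → (0, 0, -3, -2)
pivot(2,2)=-3: scale R2 → (0, 0, 1, 2/3)
  clear (0,2): R0 −= (2/3)R2 → (1, 0, 0, 2/9)
  clear (1,2): R1 −= (1/6)R2 → (0, 1, 0, 19/18)

rank = 3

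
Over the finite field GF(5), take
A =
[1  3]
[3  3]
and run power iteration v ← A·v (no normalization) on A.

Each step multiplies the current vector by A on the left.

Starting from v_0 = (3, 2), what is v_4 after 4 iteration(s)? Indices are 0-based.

v_4 = (4, 4)

v_0 = (3, 2).
v_1 = A·v_0 = (4, 0).
v_2 = A·v_1 = (4, 2).
v_3 = A·v_2 = (0, 3).
v_4 = A·v_3 = (4, 4).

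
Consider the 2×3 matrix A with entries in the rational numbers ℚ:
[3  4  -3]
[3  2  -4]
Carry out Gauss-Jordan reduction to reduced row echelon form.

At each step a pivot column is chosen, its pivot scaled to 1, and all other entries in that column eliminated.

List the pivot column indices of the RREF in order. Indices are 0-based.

pivot(0,0)=3: scale R0 → (1, 4/3, -1)
  clear (1,0): R1 −= (3)R0 → (0, -2, -1)
pivot(1,1)=-2: scale R1 → (0, 1, 1/2)
  clear (0,1): R0 −= (4/3)R1 → (1, 0, -5/3)

pivot columns: 0, 1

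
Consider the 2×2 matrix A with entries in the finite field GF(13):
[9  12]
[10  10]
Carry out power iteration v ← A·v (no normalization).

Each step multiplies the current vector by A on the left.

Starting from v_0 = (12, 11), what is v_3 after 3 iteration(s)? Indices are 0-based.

v_3 = (8, 0)

v_0 = (12, 11).
v_1 = A·v_0 = (6, 9).
v_2 = A·v_1 = (6, 7).
v_3 = A·v_2 = (8, 0).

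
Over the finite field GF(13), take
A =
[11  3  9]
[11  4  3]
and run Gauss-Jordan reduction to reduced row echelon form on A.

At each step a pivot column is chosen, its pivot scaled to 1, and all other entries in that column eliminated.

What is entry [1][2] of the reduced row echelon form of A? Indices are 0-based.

[1] R0 /= 11  ⇒  (1, 5, 2)
     R1 -= 11·R0  ⇒  (0, 1, 7)
[2] R1 /= 1  ⇒  (0, 1, 7)
     R0 -= 5·R1  ⇒  (1, 0, 6)

M[1][2] = 7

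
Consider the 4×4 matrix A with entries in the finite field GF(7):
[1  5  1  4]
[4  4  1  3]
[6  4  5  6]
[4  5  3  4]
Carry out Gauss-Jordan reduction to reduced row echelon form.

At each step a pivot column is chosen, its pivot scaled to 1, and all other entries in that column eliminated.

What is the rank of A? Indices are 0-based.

rank = 4

pivot(0,0)=1: scale R0 → (1, 5, 1, 4)
  clear (1,0): R1 −= (4)R0 → (0, 5, 4, 1)
  clear (2,0): R2 −= (6)R0 → (0, 2, 6, 3)
  clear (3,0): R3 −= (4)R0 → (0, 6, 6, 2)
pivot(1,1)=5: scale R1 → (0, 1, 5, 3)
  clear (0,1): R0 −= (5)R1 → (1, 0, 4, 3)
  clear (2,1): R2 −= (2)R1 → (0, 0, 3, 4)
  clear (3,1): R3 −= (6)R1 → (0, 0, 4, 5)
pivot(2,2)=3: scale R2 → (0, 0, 1, 6)
  clear (0,2): R0 −= (4)R2 → (1, 0, 0, 0)
  clear (1,2): R1 −= (5)R2 → (0, 1, 0, 1)
  clear (3,2): R3 −= (4)R2 → (0, 0, 0, 2)
pivot(3,3)=2: scale R3 → (0, 0, 0, 1)
  clear (1,3): R1 −= (1)R3 → (0, 1, 0, 0)
  clear (2,3): R2 −= (6)R3 → (0, 0, 1, 0)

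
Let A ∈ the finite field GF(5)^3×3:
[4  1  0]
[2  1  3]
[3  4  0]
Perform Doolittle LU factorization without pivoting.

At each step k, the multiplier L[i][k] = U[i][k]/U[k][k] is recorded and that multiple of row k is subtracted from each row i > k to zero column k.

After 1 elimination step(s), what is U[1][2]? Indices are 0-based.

U[1][2] = 3

k=0: U[0][0]=4
  eliminate (1,0): mult=3, new row 1: (0, 3, 3); set L[1][0]=3
  eliminate (2,0): mult=2, new row 2: (0, 2, 0); set L[2][0]=2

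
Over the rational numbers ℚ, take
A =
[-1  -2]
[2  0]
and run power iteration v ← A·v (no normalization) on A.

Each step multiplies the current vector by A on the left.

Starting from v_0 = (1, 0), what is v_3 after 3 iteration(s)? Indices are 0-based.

v_3 = (7, -6)

v_0 = (1, 0).
v_1 = A·v_0 = (-1, 2).
v_2 = A·v_1 = (-3, -2).
v_3 = A·v_2 = (7, -6).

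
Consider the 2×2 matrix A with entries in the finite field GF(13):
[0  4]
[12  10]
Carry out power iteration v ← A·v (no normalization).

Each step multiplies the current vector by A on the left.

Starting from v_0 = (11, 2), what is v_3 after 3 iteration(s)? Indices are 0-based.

v_3 = (3, 4)

v_0 = (11, 2).
v_1 = A·v_0 = (8, 9).
v_2 = A·v_1 = (10, 4).
v_3 = A·v_2 = (3, 4).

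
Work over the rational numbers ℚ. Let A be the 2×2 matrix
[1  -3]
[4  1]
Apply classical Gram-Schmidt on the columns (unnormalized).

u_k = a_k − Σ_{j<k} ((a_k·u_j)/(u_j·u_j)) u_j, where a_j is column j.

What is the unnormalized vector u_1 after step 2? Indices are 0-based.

Step 1: u_0 = a_0 = (1, 4).
Step 2: u_1 = a_1 − (1/17)·u_0 = (-52/17, 13/17).

u_1 = (-52/17, 13/17)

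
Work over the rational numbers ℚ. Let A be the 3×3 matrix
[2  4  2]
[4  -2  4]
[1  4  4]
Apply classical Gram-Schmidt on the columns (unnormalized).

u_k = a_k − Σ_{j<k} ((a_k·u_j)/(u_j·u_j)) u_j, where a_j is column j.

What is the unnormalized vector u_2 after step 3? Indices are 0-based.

u_2 = (-54/37, 12/37, 60/37)

Step 1: u_0 = a_0 = (2, 4, 1).
Step 2: u_1 = a_1 − (4/21)·u_0 = (76/21, -58/21, 80/21).
Step 3: u_2 = a_2 − (8/7)·u_0 − (12/37)·u_1 = (-54/37, 12/37, 60/37).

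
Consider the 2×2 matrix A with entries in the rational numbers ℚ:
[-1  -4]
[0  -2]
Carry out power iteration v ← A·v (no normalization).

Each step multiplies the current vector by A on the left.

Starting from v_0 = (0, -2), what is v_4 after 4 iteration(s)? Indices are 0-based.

v_4 = (-120, -32)

v_0 = (0, -2).
v_1 = A·v_0 = (8, 4).
v_2 = A·v_1 = (-24, -8).
v_3 = A·v_2 = (56, 16).
v_4 = A·v_3 = (-120, -32).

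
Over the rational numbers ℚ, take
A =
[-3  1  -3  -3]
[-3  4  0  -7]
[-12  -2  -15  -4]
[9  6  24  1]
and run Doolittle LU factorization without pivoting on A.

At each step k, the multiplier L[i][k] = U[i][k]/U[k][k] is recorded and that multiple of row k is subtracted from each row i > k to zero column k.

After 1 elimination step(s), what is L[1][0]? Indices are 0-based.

L[1][0] = 1

k=0: U[0][0]=-3
  eliminate (1,0): mult=1, new row 1: (0, 3, 3, -4); set L[1][0]=1
  eliminate (2,0): mult=4, new row 2: (0, -6, -3, 8); set L[2][0]=4
  eliminate (3,0): mult=-3, new row 3: (0, 9, 15, -8); set L[3][0]=-3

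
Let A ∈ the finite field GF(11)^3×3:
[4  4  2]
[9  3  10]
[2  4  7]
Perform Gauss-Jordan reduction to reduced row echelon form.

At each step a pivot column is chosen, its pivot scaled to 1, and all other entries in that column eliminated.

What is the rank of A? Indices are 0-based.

step 1: normalize row 0 (÷4) = (1, 1, 6)
  row 1: subtract 9×row0 = (0, 5, 0)
  row 2: subtract 2×row0 = (0, 2, 6)
step 2: normalize row 1 (÷5) = (0, 1, 0)
  row 0: subtract 1×row1 = (1, 0, 6)
  row 2: subtract 2×row1 = (0, 0, 6)
step 3: normalize row 2 (÷6) = (0, 0, 1)
  row 0: subtract 6×row2 = (1, 0, 0)

rank = 3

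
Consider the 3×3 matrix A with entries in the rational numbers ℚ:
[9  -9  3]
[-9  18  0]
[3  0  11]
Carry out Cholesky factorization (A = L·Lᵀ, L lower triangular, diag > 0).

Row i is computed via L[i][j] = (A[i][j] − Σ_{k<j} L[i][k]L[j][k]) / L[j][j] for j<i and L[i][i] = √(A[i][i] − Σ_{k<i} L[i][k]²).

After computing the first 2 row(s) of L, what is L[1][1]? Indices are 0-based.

Step 1: L[0][0] = √(9) = 3.
  L[1][0] = (-9) / L[0][0] = -3.
Step 2: L[1][1] = √(9) = 3.

L[1][1] = 3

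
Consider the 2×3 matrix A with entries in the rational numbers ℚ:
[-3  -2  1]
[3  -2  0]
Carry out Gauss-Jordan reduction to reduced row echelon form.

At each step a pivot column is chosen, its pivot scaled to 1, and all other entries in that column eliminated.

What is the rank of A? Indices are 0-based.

rank = 2

step 1: normalize row 0 (÷-3) = (1, 2/3, -1/3)
  row 1: subtract 3×row0 = (0, -4, 1)
step 2: normalize row 1 (÷-4) = (0, 1, -1/4)
  row 0: subtract 2/3×row1 = (1, 0, -1/6)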